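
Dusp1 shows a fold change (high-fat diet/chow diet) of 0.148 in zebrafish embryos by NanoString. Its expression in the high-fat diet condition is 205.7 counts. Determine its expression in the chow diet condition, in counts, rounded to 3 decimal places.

1389.865

chow diet expression = 205.7 / 0.148 = 1389.865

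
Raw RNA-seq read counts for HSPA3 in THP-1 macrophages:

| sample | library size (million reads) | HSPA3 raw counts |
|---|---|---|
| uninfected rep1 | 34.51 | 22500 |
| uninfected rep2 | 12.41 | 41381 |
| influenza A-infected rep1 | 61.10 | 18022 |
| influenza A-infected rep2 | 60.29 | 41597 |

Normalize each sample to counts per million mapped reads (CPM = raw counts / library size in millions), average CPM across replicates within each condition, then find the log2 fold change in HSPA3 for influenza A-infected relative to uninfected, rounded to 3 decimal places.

CPM(uninfected rep1) = 22500 / 34.51 = 651.9849
CPM(uninfected rep2) = 41381 / 12.41 = 3334.4883
CPM(influenza A-infected rep1) = 18022 / 61.10 = 294.9591
CPM(influenza A-infected rep2) = 41597 / 60.29 = 689.9486
mean CPM(uninfected) = 1993.2366; mean CPM(influenza A-infected) = 492.4538
Fold change = 492.4538 / 1993.2366 = 0.24706
log2(0.24706) = -2.0171

-2.017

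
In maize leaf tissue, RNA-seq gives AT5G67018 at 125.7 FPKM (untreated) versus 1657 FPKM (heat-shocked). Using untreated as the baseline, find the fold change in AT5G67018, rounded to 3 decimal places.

Fold change = 1657 / 125.7 = 13.1822
AT5G67018 is upregulated.

13.182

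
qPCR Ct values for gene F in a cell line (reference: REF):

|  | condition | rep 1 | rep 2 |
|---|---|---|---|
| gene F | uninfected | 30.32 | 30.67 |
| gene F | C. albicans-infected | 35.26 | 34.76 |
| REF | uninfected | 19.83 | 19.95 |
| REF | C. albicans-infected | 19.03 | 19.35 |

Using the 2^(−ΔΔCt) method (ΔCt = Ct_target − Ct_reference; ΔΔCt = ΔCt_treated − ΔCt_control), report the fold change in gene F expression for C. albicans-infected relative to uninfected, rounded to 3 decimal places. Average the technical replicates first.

Mean Ct: gene F uninfected 30.495; gene F C. albicans-infected 35.010; REF uninfected 19.890; REF C. albicans-infected 19.190
ΔCt(uninfected) = 30.495 − 19.890 = 10.605
ΔCt(C. albicans-infected) = 35.010 − 19.190 = 15.820
ΔΔCt = 15.820 − 10.605 = 5.215
Fold change = 2^(−5.215) = 0.0269

0.027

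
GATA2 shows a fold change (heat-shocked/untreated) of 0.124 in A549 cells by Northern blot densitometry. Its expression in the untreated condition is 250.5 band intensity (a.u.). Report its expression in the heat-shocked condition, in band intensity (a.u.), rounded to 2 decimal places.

31.06

heat-shocked expression = 250.5 × 0.124 = 31.06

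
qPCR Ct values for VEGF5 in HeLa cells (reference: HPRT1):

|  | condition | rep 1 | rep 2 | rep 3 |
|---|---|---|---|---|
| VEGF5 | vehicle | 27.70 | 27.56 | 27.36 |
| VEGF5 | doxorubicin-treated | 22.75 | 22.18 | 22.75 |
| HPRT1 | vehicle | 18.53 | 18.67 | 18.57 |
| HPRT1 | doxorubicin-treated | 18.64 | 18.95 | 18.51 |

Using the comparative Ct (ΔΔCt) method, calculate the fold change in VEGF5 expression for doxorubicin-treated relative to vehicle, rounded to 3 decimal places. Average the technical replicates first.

34.060

Mean Ct: VEGF5 vehicle 27.540; VEGF5 doxorubicin-treated 22.560; HPRT1 vehicle 18.590; HPRT1 doxorubicin-treated 18.700
ΔCt(vehicle) = 27.540 − 18.590 = 8.950
ΔCt(doxorubicin-treated) = 22.560 − 18.700 = 3.860
ΔΔCt = 3.860 − 8.950 = -5.090
Fold change = 2^(−(-5.090)) = 2^5.090 = 34.0598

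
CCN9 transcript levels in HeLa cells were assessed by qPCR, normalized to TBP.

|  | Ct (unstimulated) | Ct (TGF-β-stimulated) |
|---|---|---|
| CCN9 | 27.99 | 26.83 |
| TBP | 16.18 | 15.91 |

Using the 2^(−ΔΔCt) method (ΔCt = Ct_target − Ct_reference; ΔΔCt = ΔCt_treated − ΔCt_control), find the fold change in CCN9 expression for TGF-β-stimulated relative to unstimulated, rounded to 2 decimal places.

ΔCt(unstimulated) = 27.990 − 16.180 = 11.810
ΔCt(TGF-β-stimulated) = 26.830 − 15.910 = 10.920
ΔΔCt = 10.920 − 11.810 = -0.890
Fold change = 2^(−(-0.890)) = 2^0.890 = 1.853

1.85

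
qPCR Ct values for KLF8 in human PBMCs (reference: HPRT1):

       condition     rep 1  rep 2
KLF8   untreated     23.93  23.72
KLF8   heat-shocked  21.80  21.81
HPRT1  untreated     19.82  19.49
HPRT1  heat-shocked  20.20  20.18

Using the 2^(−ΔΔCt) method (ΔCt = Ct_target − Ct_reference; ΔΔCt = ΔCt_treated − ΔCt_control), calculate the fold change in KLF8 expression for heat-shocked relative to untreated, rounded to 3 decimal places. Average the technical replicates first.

5.877

Mean Ct: KLF8 untreated 23.825; KLF8 heat-shocked 21.805; HPRT1 untreated 19.655; HPRT1 heat-shocked 20.190
ΔCt(untreated) = 23.825 − 19.655 = 4.170
ΔCt(heat-shocked) = 21.805 − 20.190 = 1.615
ΔΔCt = 1.615 − 4.170 = -2.555
Fold change = 2^(−(-2.555)) = 2^2.555 = 5.8767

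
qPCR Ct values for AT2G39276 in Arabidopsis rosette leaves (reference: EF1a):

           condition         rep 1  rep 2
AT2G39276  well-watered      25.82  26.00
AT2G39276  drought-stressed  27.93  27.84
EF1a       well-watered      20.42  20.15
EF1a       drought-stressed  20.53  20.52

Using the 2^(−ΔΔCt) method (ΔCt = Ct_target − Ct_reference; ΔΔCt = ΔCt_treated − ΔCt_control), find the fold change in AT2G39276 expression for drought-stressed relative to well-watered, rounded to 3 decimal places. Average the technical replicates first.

Mean Ct: AT2G39276 well-watered 25.910; AT2G39276 drought-stressed 27.885; EF1a well-watered 20.285; EF1a drought-stressed 20.525
ΔCt(well-watered) = 25.910 − 20.285 = 5.625
ΔCt(drought-stressed) = 27.885 − 20.525 = 7.360
ΔΔCt = 7.360 − 5.625 = 1.735
Fold change = 2^(−1.735) = 0.3004

0.300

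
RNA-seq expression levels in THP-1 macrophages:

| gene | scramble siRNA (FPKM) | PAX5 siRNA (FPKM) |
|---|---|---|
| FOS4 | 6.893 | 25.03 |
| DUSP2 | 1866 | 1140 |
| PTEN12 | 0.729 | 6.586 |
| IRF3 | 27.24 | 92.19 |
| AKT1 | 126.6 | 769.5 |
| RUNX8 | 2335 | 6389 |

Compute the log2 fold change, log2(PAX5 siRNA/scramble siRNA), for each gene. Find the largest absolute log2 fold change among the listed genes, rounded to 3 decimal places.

3.175

log2(25.03/6.893) = 1.860  (FOS4)
log2(1140/1866) = -0.711  (DUSP2)
log2(6.586/0.729) = 3.175  (PTEN12)
log2(92.19/27.24) = 1.759  (IRF3)
log2(769.5/126.6) = 2.604  (AKT1)
log2(6389/2335) = 1.452  (RUNX8)
The largest magnitude belongs to PTEN12.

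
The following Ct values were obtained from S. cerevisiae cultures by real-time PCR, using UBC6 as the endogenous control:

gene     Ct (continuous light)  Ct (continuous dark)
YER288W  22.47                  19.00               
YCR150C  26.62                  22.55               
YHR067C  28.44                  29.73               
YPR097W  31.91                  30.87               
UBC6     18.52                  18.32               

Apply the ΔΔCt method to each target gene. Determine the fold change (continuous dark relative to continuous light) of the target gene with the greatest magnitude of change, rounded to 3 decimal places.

14.621

YER288W: ΔΔCt = (19.00−18.32) − (22.47−18.52) = 0.68 − 3.95 = -3.27; fold change = 2^3.27 = 9.646
YCR150C: ΔΔCt = (22.55−18.32) − (26.62−18.52) = 4.23 − 8.10 = -3.87; fold change = 2^3.87 = 14.621
YHR067C: ΔΔCt = (29.73−18.32) − (28.44−18.52) = 11.41 − 9.92 = 1.49; fold change = 2^-1.49 = 0.356
YPR097W: ΔΔCt = (30.87−18.32) − (31.91−18.52) = 12.55 − 13.39 = -0.84; fold change = 2^0.84 = 1.790
YCR150C has the largest |ΔΔCt| = 3.87.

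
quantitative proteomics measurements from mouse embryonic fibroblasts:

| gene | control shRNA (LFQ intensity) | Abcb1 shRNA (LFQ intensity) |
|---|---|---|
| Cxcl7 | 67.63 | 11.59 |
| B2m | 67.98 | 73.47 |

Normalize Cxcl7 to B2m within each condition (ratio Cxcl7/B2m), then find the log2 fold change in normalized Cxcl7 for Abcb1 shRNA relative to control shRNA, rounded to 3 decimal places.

-2.657

Cxcl7/B2m (control shRNA) = 67.63 / 67.98 = 0.99485
Cxcl7/B2m (Abcb1 shRNA) = 11.59 / 73.47 = 0.15775
Fold change = 0.15775 / 0.99485 = 0.1586
log2(0.1586) = -2.6568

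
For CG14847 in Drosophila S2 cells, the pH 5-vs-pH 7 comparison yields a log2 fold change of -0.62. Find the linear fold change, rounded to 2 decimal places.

Fold change = 2^(-0.62) = 0.651
That is, CG14847 drops to 65.1% of the pH 7 level.

0.65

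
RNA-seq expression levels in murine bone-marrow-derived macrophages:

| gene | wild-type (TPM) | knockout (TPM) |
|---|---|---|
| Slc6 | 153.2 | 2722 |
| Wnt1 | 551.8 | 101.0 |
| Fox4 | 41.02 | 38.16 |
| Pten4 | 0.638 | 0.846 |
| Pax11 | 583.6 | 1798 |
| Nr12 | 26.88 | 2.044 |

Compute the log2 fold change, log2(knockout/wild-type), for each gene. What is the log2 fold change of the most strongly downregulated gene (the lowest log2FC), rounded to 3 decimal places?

-3.717

log2(2722/153.2) = 4.151  (Slc6)
log2(101.0/551.8) = -2.450  (Wnt1)
log2(38.16/41.02) = -0.104  (Fox4)
log2(0.846/0.638) = 0.407  (Pten4)
log2(1798/583.6) = 1.623  (Pax11)
log2(2.044/26.88) = -3.717  (Nr12)
Nr12 is most strongly downregulated.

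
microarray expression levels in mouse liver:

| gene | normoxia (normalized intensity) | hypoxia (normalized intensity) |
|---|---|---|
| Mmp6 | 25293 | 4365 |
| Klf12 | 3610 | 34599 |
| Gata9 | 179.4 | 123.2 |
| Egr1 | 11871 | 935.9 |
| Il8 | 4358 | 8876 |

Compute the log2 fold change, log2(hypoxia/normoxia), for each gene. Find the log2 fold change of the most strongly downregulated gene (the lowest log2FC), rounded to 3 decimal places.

-3.665

log2(4365/25293) = -2.535  (Mmp6)
log2(34599/3610) = 3.261  (Klf12)
log2(123.2/179.4) = -0.542  (Gata9)
log2(935.9/11871) = -3.665  (Egr1)
log2(8876/4358) = 1.026  (Il8)
Egr1 is most strongly downregulated.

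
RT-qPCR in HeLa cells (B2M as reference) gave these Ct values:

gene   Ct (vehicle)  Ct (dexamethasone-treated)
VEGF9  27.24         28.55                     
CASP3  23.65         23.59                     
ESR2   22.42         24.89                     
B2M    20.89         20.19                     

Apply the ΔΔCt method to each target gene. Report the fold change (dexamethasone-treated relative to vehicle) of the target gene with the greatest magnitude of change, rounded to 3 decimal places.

0.111

VEGF9: ΔΔCt = (28.55−20.19) − (27.24−20.89) = 8.36 − 6.35 = 2.01; fold change = 2^-2.01 = 0.248
CASP3: ΔΔCt = (23.59−20.19) − (23.65−20.89) = 3.40 − 2.76 = 0.64; fold change = 2^-0.64 = 0.642
ESR2: ΔΔCt = (24.89−20.19) − (22.42−20.89) = 4.70 − 1.53 = 3.17; fold change = 2^-3.17 = 0.111
ESR2 has the largest |ΔΔCt| = 3.17.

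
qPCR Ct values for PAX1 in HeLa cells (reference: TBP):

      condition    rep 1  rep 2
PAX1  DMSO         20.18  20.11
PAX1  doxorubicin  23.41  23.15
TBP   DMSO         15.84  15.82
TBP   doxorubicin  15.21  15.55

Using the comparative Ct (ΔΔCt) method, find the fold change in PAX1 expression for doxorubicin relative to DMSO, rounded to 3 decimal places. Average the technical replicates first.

Mean Ct: PAX1 DMSO 20.145; PAX1 doxorubicin 23.280; TBP DMSO 15.830; TBP doxorubicin 15.380
ΔCt(DMSO) = 20.145 − 15.830 = 4.315
ΔCt(doxorubicin) = 23.280 − 15.380 = 7.900
ΔΔCt = 7.900 − 4.315 = 3.585
Fold change = 2^(−3.585) = 0.0833

0.083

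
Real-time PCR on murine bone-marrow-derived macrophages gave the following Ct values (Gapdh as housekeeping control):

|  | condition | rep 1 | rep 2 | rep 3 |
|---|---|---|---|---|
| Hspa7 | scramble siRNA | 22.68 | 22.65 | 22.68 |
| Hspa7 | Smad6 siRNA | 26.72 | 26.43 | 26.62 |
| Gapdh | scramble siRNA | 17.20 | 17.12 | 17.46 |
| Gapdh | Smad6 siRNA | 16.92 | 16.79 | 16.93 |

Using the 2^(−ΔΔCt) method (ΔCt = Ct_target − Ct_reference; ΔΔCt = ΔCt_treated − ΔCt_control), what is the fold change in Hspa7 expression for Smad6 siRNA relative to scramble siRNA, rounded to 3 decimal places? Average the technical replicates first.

Mean Ct: Hspa7 scramble siRNA 22.670; Hspa7 Smad6 siRNA 26.590; Gapdh scramble siRNA 17.260; Gapdh Smad6 siRNA 16.880
ΔCt(scramble siRNA) = 22.670 − 17.260 = 5.410
ΔCt(Smad6 siRNA) = 26.590 − 16.880 = 9.710
ΔΔCt = 9.710 − 5.410 = 4.300
Fold change = 2^(−4.300) = 0.0508

0.051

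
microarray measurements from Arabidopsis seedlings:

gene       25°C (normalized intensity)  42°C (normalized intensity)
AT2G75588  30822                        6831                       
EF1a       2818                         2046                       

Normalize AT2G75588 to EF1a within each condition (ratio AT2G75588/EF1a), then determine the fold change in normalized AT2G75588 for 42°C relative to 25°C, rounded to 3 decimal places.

AT2G75588/EF1a (25°C) = 30822 / 2818 = 10.938
AT2G75588/EF1a (42°C) = 6831 / 2046 = 3.3387
Fold change = 3.3387 / 10.938 = 0.3053

0.305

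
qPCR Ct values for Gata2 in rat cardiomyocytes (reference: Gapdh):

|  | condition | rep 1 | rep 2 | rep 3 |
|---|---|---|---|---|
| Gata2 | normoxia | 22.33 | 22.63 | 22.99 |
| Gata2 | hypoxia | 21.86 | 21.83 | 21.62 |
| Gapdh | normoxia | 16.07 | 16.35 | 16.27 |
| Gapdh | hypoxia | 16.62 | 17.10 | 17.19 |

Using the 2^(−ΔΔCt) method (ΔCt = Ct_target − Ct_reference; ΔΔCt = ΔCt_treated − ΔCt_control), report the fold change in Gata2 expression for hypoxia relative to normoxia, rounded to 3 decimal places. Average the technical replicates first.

3.074

Mean Ct: Gata2 normoxia 22.650; Gata2 hypoxia 21.770; Gapdh normoxia 16.230; Gapdh hypoxia 16.970
ΔCt(normoxia) = 22.650 − 16.230 = 6.420
ΔCt(hypoxia) = 21.770 − 16.970 = 4.800
ΔΔCt = 4.800 − 6.420 = -1.620
Fold change = 2^(−(-1.620)) = 2^1.620 = 3.0738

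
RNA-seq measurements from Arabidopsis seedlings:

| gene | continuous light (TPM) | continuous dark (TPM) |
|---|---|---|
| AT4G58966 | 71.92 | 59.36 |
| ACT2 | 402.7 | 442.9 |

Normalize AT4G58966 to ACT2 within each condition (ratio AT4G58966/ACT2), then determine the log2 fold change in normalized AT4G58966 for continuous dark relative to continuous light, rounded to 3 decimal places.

-0.414

AT4G58966/ACT2 (continuous light) = 71.92 / 402.7 = 0.17859
AT4G58966/ACT2 (continuous dark) = 59.36 / 442.9 = 0.13403
Fold change = 0.13403 / 0.17859 = 0.7504
log2(0.7504) = -0.4142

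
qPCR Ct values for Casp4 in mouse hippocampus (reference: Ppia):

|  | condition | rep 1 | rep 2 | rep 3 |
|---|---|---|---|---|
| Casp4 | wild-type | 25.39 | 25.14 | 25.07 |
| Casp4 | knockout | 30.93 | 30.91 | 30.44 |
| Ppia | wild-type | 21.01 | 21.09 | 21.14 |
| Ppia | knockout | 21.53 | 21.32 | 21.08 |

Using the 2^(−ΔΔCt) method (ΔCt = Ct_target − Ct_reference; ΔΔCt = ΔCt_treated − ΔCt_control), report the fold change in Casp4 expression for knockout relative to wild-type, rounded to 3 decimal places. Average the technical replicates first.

Mean Ct: Casp4 wild-type 25.200; Casp4 knockout 30.760; Ppia wild-type 21.080; Ppia knockout 21.310
ΔCt(wild-type) = 25.200 − 21.080 = 4.120
ΔCt(knockout) = 30.760 − 21.310 = 9.450
ΔΔCt = 9.450 − 4.120 = 5.330
Fold change = 2^(−5.330) = 0.0249

0.025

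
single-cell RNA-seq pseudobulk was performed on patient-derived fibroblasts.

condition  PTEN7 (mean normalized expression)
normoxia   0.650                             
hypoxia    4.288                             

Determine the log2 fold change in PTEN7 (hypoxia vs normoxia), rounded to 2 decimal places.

Fold change = 4.288 / 0.650 = 6.5969
log2(6.5969) = 2.722

2.72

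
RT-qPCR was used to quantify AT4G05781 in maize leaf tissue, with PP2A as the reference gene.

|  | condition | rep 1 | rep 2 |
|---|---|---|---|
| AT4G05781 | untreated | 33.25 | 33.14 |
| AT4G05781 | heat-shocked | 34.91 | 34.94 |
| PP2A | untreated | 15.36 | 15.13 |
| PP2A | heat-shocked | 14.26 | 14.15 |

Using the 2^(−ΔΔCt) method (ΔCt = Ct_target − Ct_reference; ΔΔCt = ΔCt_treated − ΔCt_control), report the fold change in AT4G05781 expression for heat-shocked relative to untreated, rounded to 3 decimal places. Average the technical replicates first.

Mean Ct: AT4G05781 untreated 33.195; AT4G05781 heat-shocked 34.925; PP2A untreated 15.245; PP2A heat-shocked 14.205
ΔCt(untreated) = 33.195 − 15.245 = 17.950
ΔCt(heat-shocked) = 34.925 − 14.205 = 20.720
ΔΔCt = 20.720 − 17.950 = 2.770
Fold change = 2^(−2.770) = 0.1466

0.147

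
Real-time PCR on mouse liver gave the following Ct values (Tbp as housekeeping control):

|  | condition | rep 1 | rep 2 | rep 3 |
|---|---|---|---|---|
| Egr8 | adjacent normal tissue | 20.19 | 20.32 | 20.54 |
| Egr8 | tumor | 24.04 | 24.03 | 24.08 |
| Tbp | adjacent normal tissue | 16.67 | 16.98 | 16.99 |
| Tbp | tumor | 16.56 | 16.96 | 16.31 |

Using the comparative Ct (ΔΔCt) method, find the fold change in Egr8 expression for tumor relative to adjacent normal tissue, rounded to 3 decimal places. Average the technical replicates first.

0.064

Mean Ct: Egr8 adjacent normal tissue 20.350; Egr8 tumor 24.050; Tbp adjacent normal tissue 16.880; Tbp tumor 16.610
ΔCt(adjacent normal tissue) = 20.350 − 16.880 = 3.470
ΔCt(tumor) = 24.050 − 16.610 = 7.440
ΔΔCt = 7.440 − 3.470 = 3.970
Fold change = 2^(−3.970) = 0.0638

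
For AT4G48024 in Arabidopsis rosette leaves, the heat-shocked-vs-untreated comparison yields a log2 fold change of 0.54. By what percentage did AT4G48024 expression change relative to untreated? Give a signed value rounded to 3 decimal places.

Fold change = 2^(0.54) = 1.4540
Percent change = (FC − 1) × 100% = (1.4540 − 1) × 100 = 45.397%

45.397%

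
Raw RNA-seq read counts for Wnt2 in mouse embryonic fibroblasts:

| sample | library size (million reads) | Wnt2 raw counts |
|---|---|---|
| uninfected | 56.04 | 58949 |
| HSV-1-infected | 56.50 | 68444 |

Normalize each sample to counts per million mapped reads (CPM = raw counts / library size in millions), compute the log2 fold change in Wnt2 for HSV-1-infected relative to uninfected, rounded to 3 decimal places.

0.204

CPM(uninfected) = 58949 / 56.04 = 1051.9094
CPM(HSV-1-infected) = 68444 / 56.50 = 1211.3982
Fold change = 1211.3982 / 1051.9094 = 1.15162
log2(1.15162) = 0.2037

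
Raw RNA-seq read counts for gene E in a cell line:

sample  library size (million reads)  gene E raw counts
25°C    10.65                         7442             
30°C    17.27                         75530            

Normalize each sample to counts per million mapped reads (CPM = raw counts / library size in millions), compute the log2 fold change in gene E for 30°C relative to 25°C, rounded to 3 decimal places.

CPM(25°C) = 7442 / 10.65 = 698.7793
CPM(30°C) = 75530 / 17.27 = 4373.4800
Fold change = 4373.4800 / 698.7793 = 6.25874
log2(6.25874) = 2.6459

2.646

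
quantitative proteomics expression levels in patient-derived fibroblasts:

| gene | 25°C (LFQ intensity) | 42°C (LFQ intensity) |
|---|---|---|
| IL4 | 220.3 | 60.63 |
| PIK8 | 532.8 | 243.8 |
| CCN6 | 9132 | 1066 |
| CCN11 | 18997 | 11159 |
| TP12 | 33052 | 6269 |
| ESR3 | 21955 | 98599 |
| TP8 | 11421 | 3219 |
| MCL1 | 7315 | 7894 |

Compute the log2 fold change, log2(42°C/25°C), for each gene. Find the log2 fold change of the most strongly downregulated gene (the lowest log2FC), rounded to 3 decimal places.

-3.099

log2(60.63/220.3) = -1.861  (IL4)
log2(243.8/532.8) = -1.128  (PIK8)
log2(1066/9132) = -3.099  (CCN6)
log2(11159/18997) = -0.768  (CCN11)
log2(6269/33052) = -2.398  (TP12)
log2(98599/21955) = 2.167  (ESR3)
log2(3219/11421) = -1.827  (TP8)
log2(7894/7315) = 0.110  (MCL1)
CCN6 is most strongly downregulated.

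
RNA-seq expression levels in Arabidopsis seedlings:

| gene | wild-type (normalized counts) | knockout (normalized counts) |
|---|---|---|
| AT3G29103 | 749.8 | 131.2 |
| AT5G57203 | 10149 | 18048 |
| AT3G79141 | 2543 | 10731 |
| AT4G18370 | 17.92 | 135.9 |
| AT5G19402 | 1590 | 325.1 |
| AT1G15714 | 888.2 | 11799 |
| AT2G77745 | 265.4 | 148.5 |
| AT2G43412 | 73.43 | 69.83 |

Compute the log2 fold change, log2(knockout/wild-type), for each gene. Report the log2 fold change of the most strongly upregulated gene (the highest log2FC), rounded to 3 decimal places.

3.732

log2(131.2/749.8) = -2.515  (AT3G29103)
log2(18048/10149) = 0.831  (AT5G57203)
log2(10731/2543) = 2.077  (AT3G79141)
log2(135.9/17.92) = 2.923  (AT4G18370)
log2(325.1/1590) = -2.290  (AT5G19402)
log2(11799/888.2) = 3.732  (AT1G15714)
log2(148.5/265.4) = -0.838  (AT2G77745)
log2(69.83/73.43) = -0.073  (AT2G43412)
AT1G15714 is most strongly upregulated.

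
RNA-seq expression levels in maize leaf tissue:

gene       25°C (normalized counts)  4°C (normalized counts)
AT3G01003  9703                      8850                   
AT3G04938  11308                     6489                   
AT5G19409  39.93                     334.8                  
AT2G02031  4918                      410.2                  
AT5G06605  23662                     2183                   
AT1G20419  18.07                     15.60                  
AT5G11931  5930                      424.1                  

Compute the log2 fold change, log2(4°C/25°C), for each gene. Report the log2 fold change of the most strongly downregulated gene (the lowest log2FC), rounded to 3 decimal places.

-3.806

log2(8850/9703) = -0.133  (AT3G01003)
log2(6489/11308) = -0.801  (AT3G04938)
log2(334.8/39.93) = 3.068  (AT5G19409)
log2(410.2/4918) = -3.584  (AT2G02031)
log2(2183/23662) = -3.438  (AT5G06605)
log2(15.60/18.07) = -0.212  (AT1G20419)
log2(424.1/5930) = -3.806  (AT5G11931)
AT5G11931 is most strongly downregulated.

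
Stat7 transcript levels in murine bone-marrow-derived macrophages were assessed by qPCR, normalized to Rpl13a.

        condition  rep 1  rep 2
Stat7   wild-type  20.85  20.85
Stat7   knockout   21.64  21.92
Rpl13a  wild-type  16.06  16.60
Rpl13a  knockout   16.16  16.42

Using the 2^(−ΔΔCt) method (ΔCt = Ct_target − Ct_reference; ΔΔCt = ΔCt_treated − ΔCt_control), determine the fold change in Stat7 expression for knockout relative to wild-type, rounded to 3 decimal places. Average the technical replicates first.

Mean Ct: Stat7 wild-type 20.850; Stat7 knockout 21.780; Rpl13a wild-type 16.330; Rpl13a knockout 16.290
ΔCt(wild-type) = 20.850 − 16.330 = 4.520
ΔCt(knockout) = 21.780 − 16.290 = 5.490
ΔΔCt = 5.490 − 4.520 = 0.970
Fold change = 2^(−0.970) = 0.5105

0.511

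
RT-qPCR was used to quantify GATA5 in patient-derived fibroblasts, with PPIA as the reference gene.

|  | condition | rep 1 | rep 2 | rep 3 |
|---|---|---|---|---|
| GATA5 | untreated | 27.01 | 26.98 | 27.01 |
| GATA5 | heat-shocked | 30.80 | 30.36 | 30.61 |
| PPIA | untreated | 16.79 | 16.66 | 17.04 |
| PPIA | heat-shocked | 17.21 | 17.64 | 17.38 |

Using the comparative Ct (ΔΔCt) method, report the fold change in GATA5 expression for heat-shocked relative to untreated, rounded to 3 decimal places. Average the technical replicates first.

Mean Ct: GATA5 untreated 27.000; GATA5 heat-shocked 30.590; PPIA untreated 16.830; PPIA heat-shocked 17.410
ΔCt(untreated) = 27.000 − 16.830 = 10.170
ΔCt(heat-shocked) = 30.590 − 17.410 = 13.180
ΔΔCt = 13.180 − 10.170 = 3.010
Fold change = 2^(−3.010) = 0.1241

0.124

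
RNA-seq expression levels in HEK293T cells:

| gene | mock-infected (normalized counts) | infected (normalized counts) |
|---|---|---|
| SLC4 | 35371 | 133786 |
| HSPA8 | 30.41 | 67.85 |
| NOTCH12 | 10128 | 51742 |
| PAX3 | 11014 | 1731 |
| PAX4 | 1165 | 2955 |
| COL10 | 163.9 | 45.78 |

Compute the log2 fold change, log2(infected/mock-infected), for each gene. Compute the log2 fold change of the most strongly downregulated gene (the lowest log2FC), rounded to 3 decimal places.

-2.670

log2(133786/35371) = 1.919  (SLC4)
log2(67.85/30.41) = 1.158  (HSPA8)
log2(51742/10128) = 2.353  (NOTCH12)
log2(1731/11014) = -2.670  (PAX3)
log2(2955/1165) = 1.343  (PAX4)
log2(45.78/163.9) = -1.840  (COL10)
PAX3 is most strongly downregulated.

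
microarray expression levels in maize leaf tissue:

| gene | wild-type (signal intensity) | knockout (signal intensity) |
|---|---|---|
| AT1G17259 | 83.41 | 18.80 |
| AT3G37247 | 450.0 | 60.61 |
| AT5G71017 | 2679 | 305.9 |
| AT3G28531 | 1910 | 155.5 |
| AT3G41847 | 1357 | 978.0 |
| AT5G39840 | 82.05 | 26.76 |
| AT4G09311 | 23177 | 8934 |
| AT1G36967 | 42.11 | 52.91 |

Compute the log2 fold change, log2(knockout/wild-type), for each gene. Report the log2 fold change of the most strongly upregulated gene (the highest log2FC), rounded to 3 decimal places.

log2(18.80/83.41) = -2.149  (AT1G17259)
log2(60.61/450.0) = -2.892  (AT3G37247)
log2(305.9/2679) = -3.131  (AT5G71017)
log2(155.5/1910) = -3.619  (AT3G28531)
log2(978.0/1357) = -0.473  (AT3G41847)
log2(26.76/82.05) = -1.616  (AT5G39840)
log2(8934/23177) = -1.375  (AT4G09311)
log2(52.91/42.11) = 0.329  (AT1G36967)
AT1G36967 is most strongly upregulated.

0.329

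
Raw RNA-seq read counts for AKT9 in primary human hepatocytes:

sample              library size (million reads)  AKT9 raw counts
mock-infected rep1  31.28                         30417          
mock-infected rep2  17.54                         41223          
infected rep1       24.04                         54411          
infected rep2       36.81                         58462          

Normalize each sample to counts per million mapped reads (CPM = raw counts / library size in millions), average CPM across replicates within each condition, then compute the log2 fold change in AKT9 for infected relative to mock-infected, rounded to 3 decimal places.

0.213

CPM(mock-infected rep1) = 30417 / 31.28 = 972.4105
CPM(mock-infected rep2) = 41223 / 17.54 = 2350.2281
CPM(infected rep1) = 54411 / 24.04 = 2263.3527
CPM(infected rep2) = 58462 / 36.81 = 1588.2097
mean CPM(mock-infected) = 1661.3193; mean CPM(infected) = 1925.7812
Fold change = 1925.7812 / 1661.3193 = 1.15919
log2(1.15919) = 0.2131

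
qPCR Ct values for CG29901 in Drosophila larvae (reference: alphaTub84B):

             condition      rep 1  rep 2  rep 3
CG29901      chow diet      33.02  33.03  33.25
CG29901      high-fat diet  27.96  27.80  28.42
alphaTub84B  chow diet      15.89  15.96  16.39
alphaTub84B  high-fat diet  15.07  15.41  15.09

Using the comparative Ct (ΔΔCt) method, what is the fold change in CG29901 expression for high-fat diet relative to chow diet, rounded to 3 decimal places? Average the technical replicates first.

17.753

Mean Ct: CG29901 chow diet 33.100; CG29901 high-fat diet 28.060; alphaTub84B chow diet 16.080; alphaTub84B high-fat diet 15.190
ΔCt(chow diet) = 33.100 − 16.080 = 17.020
ΔCt(high-fat diet) = 28.060 − 15.190 = 12.870
ΔΔCt = 12.870 − 17.020 = -4.150
Fold change = 2^(−(-4.150)) = 2^4.150 = 17.7531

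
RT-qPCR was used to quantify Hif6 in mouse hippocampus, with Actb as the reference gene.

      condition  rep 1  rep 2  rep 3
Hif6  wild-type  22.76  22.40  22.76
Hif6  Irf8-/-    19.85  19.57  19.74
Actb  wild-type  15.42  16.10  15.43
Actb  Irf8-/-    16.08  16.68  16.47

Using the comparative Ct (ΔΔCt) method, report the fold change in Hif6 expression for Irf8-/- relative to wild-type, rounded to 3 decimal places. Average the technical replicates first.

12.817

Mean Ct: Hif6 wild-type 22.640; Hif6 Irf8-/- 19.720; Actb wild-type 15.650; Actb Irf8-/- 16.410
ΔCt(wild-type) = 22.640 − 15.650 = 6.990
ΔCt(Irf8-/-) = 19.720 − 16.410 = 3.310
ΔΔCt = 3.310 − 6.990 = -3.680
Fold change = 2^(−(-3.680)) = 2^3.680 = 12.8171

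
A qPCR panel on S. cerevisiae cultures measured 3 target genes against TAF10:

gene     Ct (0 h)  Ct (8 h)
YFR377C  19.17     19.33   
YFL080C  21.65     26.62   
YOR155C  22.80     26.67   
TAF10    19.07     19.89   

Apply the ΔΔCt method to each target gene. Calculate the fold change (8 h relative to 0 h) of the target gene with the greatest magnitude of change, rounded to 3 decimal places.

0.056

YFR377C: ΔΔCt = (19.33−19.89) − (19.17−19.07) = -0.56 − 0.10 = -0.66; fold change = 2^0.66 = 1.580
YFL080C: ΔΔCt = (26.62−19.89) − (21.65−19.07) = 6.73 − 2.58 = 4.15; fold change = 2^-4.15 = 0.056
YOR155C: ΔΔCt = (26.67−19.89) − (22.80−19.07) = 6.78 − 3.73 = 3.05; fold change = 2^-3.05 = 0.121
YFL080C has the largest |ΔΔCt| = 4.15.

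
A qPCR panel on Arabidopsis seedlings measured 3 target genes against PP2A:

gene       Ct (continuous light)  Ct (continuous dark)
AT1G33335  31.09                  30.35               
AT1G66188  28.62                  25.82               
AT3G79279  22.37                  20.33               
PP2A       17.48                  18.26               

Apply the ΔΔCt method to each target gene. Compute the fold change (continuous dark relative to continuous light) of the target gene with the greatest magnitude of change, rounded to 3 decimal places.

11.959

AT1G33335: ΔΔCt = (30.35−18.26) − (31.09−17.48) = 12.09 − 13.61 = -1.52; fold change = 2^1.52 = 2.868
AT1G66188: ΔΔCt = (25.82−18.26) − (28.62−17.48) = 7.56 − 11.14 = -3.58; fold change = 2^3.58 = 11.959
AT3G79279: ΔΔCt = (20.33−18.26) − (22.37−17.48) = 2.07 − 4.89 = -2.82; fold change = 2^2.82 = 7.062
AT1G66188 has the largest |ΔΔCt| = 3.58.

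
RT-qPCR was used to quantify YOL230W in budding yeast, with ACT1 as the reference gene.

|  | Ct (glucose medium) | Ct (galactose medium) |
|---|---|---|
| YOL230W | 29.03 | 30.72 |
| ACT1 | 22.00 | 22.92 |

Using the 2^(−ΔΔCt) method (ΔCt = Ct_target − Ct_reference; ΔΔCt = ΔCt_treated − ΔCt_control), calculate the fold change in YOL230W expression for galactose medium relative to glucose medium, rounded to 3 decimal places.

0.586

ΔCt(glucose medium) = 29.030 − 22.000 = 7.030
ΔCt(galactose medium) = 30.720 − 22.920 = 7.800
ΔΔCt = 7.800 − 7.030 = 0.770
Fold change = 2^(−0.770) = 0.5864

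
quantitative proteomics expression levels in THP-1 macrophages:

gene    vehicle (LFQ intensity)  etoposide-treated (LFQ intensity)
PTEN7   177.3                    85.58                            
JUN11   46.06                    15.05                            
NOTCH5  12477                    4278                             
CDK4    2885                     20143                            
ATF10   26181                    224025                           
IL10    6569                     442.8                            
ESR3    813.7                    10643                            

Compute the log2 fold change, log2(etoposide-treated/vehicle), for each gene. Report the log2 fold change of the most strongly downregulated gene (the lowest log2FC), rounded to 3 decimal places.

log2(85.58/177.3) = -1.051  (PTEN7)
log2(15.05/46.06) = -1.614  (JUN11)
log2(4278/12477) = -1.544  (NOTCH5)
log2(20143/2885) = 2.804  (CDK4)
log2(224025/26181) = 3.097  (ATF10)
log2(442.8/6569) = -3.891  (IL10)
log2(10643/813.7) = 3.709  (ESR3)
IL10 is most strongly downregulated.

-3.891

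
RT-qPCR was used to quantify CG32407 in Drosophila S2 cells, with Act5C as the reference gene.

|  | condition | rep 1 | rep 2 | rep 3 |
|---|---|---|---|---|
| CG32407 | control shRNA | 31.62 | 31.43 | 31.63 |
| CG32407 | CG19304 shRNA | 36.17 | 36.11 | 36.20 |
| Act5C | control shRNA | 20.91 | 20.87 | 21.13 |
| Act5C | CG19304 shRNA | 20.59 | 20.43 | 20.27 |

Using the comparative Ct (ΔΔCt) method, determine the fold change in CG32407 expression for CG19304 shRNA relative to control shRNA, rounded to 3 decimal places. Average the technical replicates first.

Mean Ct: CG32407 control shRNA 31.560; CG32407 CG19304 shRNA 36.160; Act5C control shRNA 20.970; Act5C CG19304 shRNA 20.430
ΔCt(control shRNA) = 31.560 − 20.970 = 10.590
ΔCt(CG19304 shRNA) = 36.160 − 20.430 = 15.730
ΔΔCt = 15.730 − 10.590 = 5.140
Fold change = 2^(−5.140) = 0.0284

0.028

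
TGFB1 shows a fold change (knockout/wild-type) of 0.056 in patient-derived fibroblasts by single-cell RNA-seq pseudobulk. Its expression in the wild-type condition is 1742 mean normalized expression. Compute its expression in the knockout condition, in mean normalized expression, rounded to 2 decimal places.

knockout expression = 1742 × 0.056 = 97.55

97.55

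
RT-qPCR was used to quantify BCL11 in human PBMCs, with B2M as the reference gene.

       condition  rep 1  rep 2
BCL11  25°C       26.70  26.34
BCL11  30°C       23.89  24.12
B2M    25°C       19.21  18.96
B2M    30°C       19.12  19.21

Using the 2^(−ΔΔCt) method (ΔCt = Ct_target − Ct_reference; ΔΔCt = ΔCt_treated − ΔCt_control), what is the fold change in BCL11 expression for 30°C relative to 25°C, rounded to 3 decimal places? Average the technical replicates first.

Mean Ct: BCL11 25°C 26.520; BCL11 30°C 24.005; B2M 25°C 19.085; B2M 30°C 19.165
ΔCt(25°C) = 26.520 − 19.085 = 7.435
ΔCt(30°C) = 24.005 − 19.165 = 4.840
ΔΔCt = 4.840 − 7.435 = -2.595
Fold change = 2^(−(-2.595)) = 2^2.595 = 6.0419

6.042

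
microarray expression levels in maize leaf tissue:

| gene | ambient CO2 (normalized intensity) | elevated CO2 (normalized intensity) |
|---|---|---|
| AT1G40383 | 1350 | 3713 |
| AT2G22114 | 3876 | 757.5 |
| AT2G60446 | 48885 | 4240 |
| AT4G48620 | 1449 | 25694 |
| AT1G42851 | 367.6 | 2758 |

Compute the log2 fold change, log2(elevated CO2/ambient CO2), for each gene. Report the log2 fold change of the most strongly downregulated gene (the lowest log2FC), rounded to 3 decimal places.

-3.527

log2(3713/1350) = 1.460  (AT1G40383)
log2(757.5/3876) = -2.355  (AT2G22114)
log2(4240/48885) = -3.527  (AT2G60446)
log2(25694/1449) = 4.148  (AT4G48620)
log2(2758/367.6) = 2.907  (AT1G42851)
AT2G60446 is most strongly downregulated.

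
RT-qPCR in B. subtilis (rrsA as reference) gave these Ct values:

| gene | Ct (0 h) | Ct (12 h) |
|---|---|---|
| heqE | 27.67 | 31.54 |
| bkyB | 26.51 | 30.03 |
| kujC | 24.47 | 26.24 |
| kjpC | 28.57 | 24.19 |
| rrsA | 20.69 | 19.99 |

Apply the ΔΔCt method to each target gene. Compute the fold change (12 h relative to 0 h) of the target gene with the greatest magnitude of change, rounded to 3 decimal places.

heqE: ΔΔCt = (31.54−19.99) − (27.67−20.69) = 11.55 − 6.98 = 4.57; fold change = 2^-4.57 = 0.042
bkyB: ΔΔCt = (30.03−19.99) − (26.51−20.69) = 10.04 − 5.82 = 4.22; fold change = 2^-4.22 = 0.054
kujC: ΔΔCt = (26.24−19.99) − (24.47−20.69) = 6.25 − 3.78 = 2.47; fold change = 2^-2.47 = 0.180
kjpC: ΔΔCt = (24.19−19.99) − (28.57−20.69) = 4.20 − 7.88 = -3.68; fold change = 2^3.68 = 12.817
heqE has the largest |ΔΔCt| = 4.57.

0.042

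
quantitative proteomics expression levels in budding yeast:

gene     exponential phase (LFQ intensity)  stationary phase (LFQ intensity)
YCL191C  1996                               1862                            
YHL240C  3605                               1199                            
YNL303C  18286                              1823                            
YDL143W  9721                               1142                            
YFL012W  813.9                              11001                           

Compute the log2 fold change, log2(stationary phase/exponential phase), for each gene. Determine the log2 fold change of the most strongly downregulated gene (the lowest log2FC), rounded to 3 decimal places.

log2(1862/1996) = -0.100  (YCL191C)
log2(1199/3605) = -1.588  (YHL240C)
log2(1823/18286) = -3.326  (YNL303C)
log2(1142/9721) = -3.090  (YDL143W)
log2(11001/813.9) = 3.757  (YFL012W)
YNL303C is most strongly downregulated.

-3.326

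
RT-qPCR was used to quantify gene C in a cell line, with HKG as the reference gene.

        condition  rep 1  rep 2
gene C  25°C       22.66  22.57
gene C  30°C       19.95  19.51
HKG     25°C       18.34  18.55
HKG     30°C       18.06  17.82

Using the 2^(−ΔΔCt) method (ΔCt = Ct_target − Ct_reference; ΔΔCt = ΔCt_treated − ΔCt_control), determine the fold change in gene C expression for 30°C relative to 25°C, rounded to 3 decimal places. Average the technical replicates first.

Mean Ct: gene C 25°C 22.615; gene C 30°C 19.730; HKG 25°C 18.445; HKG 30°C 17.940
ΔCt(25°C) = 22.615 − 18.445 = 4.170
ΔCt(30°C) = 19.730 − 17.940 = 1.790
ΔΔCt = 1.790 − 4.170 = -2.380
Fold change = 2^(−(-2.380)) = 2^2.380 = 5.2054

5.205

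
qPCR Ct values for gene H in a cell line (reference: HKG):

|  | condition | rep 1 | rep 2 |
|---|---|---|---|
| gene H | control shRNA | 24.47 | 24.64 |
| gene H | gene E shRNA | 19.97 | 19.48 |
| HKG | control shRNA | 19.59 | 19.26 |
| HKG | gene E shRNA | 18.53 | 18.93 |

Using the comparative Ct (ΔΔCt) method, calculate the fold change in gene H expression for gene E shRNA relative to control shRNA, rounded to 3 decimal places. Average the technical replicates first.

Mean Ct: gene H control shRNA 24.555; gene H gene E shRNA 19.725; HKG control shRNA 19.425; HKG gene E shRNA 18.730
ΔCt(control shRNA) = 24.555 − 19.425 = 5.130
ΔCt(gene E shRNA) = 19.725 − 18.730 = 0.995
ΔΔCt = 0.995 − 5.130 = -4.135
Fold change = 2^(−(-4.135)) = 2^4.135 = 17.5695

17.569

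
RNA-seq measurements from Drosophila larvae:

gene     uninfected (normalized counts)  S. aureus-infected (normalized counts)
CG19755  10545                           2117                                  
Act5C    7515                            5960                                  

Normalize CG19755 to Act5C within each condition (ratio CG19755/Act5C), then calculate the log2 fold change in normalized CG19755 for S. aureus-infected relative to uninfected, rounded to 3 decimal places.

-1.982

CG19755/Act5C (uninfected) = 10545 / 7515 = 1.4032
CG19755/Act5C (S. aureus-infected) = 2117 / 5960 = 0.3552
Fold change = 0.3552 / 1.4032 = 0.2531
log2(0.2531) = -1.9820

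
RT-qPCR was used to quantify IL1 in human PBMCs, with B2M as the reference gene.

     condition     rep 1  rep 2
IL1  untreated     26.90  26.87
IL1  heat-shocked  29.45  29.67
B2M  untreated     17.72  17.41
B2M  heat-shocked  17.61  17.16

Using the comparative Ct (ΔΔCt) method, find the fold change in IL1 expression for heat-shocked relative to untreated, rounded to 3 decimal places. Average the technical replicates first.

Mean Ct: IL1 untreated 26.885; IL1 heat-shocked 29.560; B2M untreated 17.565; B2M heat-shocked 17.385
ΔCt(untreated) = 26.885 − 17.565 = 9.320
ΔCt(heat-shocked) = 29.560 − 17.385 = 12.175
ΔΔCt = 12.175 − 9.320 = 2.855
Fold change = 2^(−2.855) = 0.1382

0.138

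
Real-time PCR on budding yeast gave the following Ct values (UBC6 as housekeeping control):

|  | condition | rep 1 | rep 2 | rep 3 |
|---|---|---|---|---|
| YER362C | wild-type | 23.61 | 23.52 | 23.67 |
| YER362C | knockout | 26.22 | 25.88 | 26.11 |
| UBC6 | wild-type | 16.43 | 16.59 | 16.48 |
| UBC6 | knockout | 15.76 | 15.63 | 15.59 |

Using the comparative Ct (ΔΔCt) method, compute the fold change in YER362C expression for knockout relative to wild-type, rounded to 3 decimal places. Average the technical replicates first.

0.101

Mean Ct: YER362C wild-type 23.600; YER362C knockout 26.070; UBC6 wild-type 16.500; UBC6 knockout 15.660
ΔCt(wild-type) = 23.600 − 16.500 = 7.100
ΔCt(knockout) = 26.070 − 15.660 = 10.410
ΔΔCt = 10.410 − 7.100 = 3.310
Fold change = 2^(−3.310) = 0.1008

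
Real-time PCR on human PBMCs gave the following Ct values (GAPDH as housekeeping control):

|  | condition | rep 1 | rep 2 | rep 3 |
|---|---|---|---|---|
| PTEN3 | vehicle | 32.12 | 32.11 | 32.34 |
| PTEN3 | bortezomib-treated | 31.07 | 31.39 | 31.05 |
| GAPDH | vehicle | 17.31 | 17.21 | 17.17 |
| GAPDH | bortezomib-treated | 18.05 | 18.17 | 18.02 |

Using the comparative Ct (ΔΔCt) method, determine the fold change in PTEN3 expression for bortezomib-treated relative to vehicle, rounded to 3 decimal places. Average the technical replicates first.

3.655

Mean Ct: PTEN3 vehicle 32.190; PTEN3 bortezomib-treated 31.170; GAPDH vehicle 17.230; GAPDH bortezomib-treated 18.080
ΔCt(vehicle) = 32.190 − 17.230 = 14.960
ΔCt(bortezomib-treated) = 31.170 − 18.080 = 13.090
ΔΔCt = 13.090 − 14.960 = -1.870
Fold change = 2^(−(-1.870)) = 2^1.870 = 3.6553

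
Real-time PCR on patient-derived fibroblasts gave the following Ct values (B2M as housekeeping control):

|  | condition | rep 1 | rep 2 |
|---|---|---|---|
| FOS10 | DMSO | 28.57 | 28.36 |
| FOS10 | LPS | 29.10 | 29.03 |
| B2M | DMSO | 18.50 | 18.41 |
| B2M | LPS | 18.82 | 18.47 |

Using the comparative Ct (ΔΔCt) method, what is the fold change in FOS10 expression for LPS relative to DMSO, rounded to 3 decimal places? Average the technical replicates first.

0.753

Mean Ct: FOS10 DMSO 28.465; FOS10 LPS 29.065; B2M DMSO 18.455; B2M LPS 18.645
ΔCt(DMSO) = 28.465 − 18.455 = 10.010
ΔCt(LPS) = 29.065 − 18.645 = 10.420
ΔΔCt = 10.420 − 10.010 = 0.410
Fold change = 2^(−0.410) = 0.7526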